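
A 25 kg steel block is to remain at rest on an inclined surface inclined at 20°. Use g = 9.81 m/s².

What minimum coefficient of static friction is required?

μ_s,min ≈ 0.364

At the slip threshold m g sin θ = μ_s m g cos θ, so μ_s,min = tan θ.
μ_s,min = tan 20° = 0.364.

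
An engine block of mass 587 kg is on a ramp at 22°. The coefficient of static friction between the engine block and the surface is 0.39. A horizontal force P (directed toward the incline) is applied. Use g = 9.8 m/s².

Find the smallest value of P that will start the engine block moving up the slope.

At impending motion up the slope, friction acts down-slope at its limit: f = μ_s N.
Perpendicular to the incline: N = m g cos θ + P sin θ.
Along the incline: P cos θ = m g sin θ + μ_s N = m g sin θ + μ_s (m g cos θ + P sin θ).
Solving, P (cos θ − μ_s sin θ) = m g (sin θ + μ_s cos θ), so P = 587×9.8×(sin 22° + 0.39 cos 22°)/(cos 22° − 0.39 sin 22°) = 5750×0.7362/0.7811 = 5420 N.

P ≈ 5420 N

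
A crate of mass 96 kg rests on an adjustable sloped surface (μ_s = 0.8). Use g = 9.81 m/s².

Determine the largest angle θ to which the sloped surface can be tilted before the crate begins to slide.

θ_max ≈ 38.7°

At the slip threshold, m g sin θ = μ_s · m g cos θ, so tan θ = μ_s.
θ_max = arctan(0.8) = 38.7°.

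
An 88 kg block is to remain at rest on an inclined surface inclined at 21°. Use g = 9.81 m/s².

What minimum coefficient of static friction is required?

At the slip threshold m g sin θ = μ_s m g cos θ, so μ_s,min = tan θ.
μ_s,min = tan 21° = 0.384.

μ_s,min ≈ 0.384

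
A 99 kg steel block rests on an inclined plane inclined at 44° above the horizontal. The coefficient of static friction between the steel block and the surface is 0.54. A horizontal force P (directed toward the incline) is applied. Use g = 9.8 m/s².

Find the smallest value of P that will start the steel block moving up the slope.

P ≈ 3050 N

At impending motion up the slope, friction acts down-slope at its limit: f = μ_s N.
Perpendicular to the incline: N = m g cos θ + P sin θ.
Along the incline: P cos θ = m g sin θ + μ_s N = m g sin θ + μ_s (m g cos θ + P sin θ).
Solving, P (cos θ − μ_s sin θ) = m g (sin θ + μ_s cos θ), so P = 99×9.8×(sin 44° + 0.54 cos 44°)/(cos 44° − 0.54 sin 44°) = 970×1.083/0.3442 = 3050 N.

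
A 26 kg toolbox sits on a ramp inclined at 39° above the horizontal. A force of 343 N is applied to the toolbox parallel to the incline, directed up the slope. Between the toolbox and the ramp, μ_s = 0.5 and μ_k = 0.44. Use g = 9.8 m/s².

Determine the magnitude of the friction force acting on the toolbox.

f ≈ 87.1 N (down the incline)

Normal force: N = m g cos θ = 26 × 9.8 × cos 39° = 198 N.
For equilibrium along the incline the friction force must supply f = m g sin θ − P = 160.4 − 343 = -182.6 N (positive meaning up-slope).
Static friction can supply at most μ_s N = 99.01 N.
Since |-182.6| > 99.01 N, static friction cannot hold it; the toolbox slides up the incline and kinetic friction applies: f = μ_k N = 0.44 × 198 = 87.1 N.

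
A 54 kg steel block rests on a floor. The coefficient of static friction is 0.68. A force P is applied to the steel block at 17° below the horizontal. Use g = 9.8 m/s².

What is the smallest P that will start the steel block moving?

N = m g + P sin α (the push presses the steel block into the floor).
At impending slip, P cos α = μ_s N = μ_s (m g + P sin α).
Solving: P (cos α − μ_s sin α) = μ_s m g → P = 0.68×529/(cos 17° − 0.68 sin 17°) = 360/0.7575 = 475 N.

P ≈ 475 N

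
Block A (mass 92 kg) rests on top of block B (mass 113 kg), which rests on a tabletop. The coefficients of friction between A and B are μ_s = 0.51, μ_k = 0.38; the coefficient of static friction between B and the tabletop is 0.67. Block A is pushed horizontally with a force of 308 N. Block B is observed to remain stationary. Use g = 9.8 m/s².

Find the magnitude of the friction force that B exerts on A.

f ≈ 308 N

Between the blocks, N₁ = m_A g = 901.6 N.
Maximum static friction on A from B: μ_s N₁ = 0.51×901.6 = 459.8 N.
P = 308 N is within that limit, so A and B move together (both at rest); the A–B friction is simply f₁ = P = 308 N.
By Newton's third law B feels 308 N forward from A. With B stationary, the floor's static friction on B balances it: f₂ = 308 N (well within μ_s(m_A+m_B)g = 1346 N).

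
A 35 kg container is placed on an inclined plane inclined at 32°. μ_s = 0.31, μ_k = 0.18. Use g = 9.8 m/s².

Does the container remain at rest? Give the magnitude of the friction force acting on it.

N = m g cos θ = 291 N.
Down-slope weight component: m g sin θ = 182 N.
μ_s N = 90.2 N.
182 > 90.2 N, so it slides; kinetic friction f = μ_k N = 0.18×291 = 52.4 N.

f ≈ 52.4 N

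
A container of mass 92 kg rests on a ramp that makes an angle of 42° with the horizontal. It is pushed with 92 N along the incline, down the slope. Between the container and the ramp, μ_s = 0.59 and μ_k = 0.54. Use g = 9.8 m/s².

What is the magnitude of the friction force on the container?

f ≈ 362 N (up the incline)

The normal reaction is N = m g cos θ = 670 N.
The friction needed for equilibrium is m g sin θ + P = 603.3 + 92 = 695.3 N, measured positive up-slope.
Maximum static friction available: μ_s N = 0.59 × 670 = 395.3 N.
Since |695.3| > 395.3 N, static friction cannot hold it; the container slides down the incline and kinetic friction applies: f = μ_k N = 0.54 × 670 = 362 N.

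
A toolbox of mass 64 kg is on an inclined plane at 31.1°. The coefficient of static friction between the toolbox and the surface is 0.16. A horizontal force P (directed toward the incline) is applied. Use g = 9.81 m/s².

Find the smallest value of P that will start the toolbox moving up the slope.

P ≈ 530 N

At impending motion up the slope, friction acts down-slope at its limit: f = μ_s N.
Perpendicular to the incline: N = m g cos θ + P sin θ.
Along the incline: P cos θ = m g sin θ + μ_s N = m g sin θ + μ_s (m g cos θ + P sin θ).
Solving, P (cos θ − μ_s sin θ) = m g (sin θ + μ_s cos θ), so P = 64×9.81×(sin 31.1° + 0.16 cos 31.1°)/(cos 31.1° − 0.16 sin 31.1°) = 628×0.6535/0.7736 = 530 N.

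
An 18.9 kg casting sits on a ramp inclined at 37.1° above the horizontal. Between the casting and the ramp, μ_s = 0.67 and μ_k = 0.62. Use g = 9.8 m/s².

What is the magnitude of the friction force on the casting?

f ≈ 91.6 N (up the incline)

The normal reaction is N = m g cos θ = 147.7 N.
Along the slope the weight component is m g sin θ = 111.7 N; friction must supply exactly this, acting up-slope.
Static friction can supply at most μ_s N = 98.98 N.
|111.7| exceeds 98.98 N, so the casting slips down-slope; friction is kinetic, f = μ_k N = 0.62×147.7 = 91.6 N.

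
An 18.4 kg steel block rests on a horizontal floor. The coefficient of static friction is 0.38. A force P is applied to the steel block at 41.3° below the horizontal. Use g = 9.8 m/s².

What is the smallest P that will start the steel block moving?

N = m g + P sin α (the push presses the steel block into the horizontal floor).
At impending slip, P cos α = μ_s N = μ_s (m g + P sin α).
Solving: P (cos α − μ_s sin α) = μ_s m g → P = 0.38×180/(cos 41.3° − 0.38 sin 41.3°) = 68.5/0.5005 = 137 N.

P ≈ 137 N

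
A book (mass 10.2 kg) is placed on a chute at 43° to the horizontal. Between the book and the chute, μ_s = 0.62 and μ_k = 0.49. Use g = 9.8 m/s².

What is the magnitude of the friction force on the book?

f ≈ 35.8 N (up the incline)

Normal force: N = m g cos θ = 10.2 × 9.8 × cos 43° = 73.11 N.
Along the slope the weight component is m g sin θ = 68.17 N; friction must supply exactly this, acting up-slope.
Static friction can supply at most μ_s N = 45.33 N.
Since |68.17| > 45.33 N, static friction cannot hold it; the book slides down the incline and kinetic friction applies: f = μ_k N = 0.49 × 73.11 = 35.8 N.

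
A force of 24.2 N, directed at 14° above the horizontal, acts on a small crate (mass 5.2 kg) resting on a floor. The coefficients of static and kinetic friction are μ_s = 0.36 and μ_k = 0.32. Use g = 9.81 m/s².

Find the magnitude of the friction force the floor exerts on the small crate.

f ≈ 14.5 N

N = m g − P sin α = 51.01 − 24.2×sin 14° = 45.16 N.
For equilibrium, f = P cos α = 24.2×cos 14° = 23.48 N.
μ_s N = 0.36 × 45.16 = 16.26 N.
23.48 > 16.26 N → the small crate slides; f = μ_k N = 0.32×45.16 = 14.5 N.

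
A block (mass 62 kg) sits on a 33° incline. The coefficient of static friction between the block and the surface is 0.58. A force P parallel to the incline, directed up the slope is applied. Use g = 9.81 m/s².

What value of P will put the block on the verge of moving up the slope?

At impending motion up the slope, friction acts down-slope at its limit: f = μ_s N.
P is parallel to the surface, so N = m g cos θ = 510 N.
Along the incline: P = m g sin θ + μ_s N = 331 + 0.58×510 = 627 N.

P ≈ 627 N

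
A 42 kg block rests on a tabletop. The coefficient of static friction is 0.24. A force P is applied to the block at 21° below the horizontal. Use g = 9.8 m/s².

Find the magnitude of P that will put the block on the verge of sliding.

N = m g + P sin α (the push presses the block into the tabletop).
At impending slip, P cos α = μ_s N = μ_s (m g + P sin α).
Solving: P (cos α − μ_s sin α) = μ_s m g → P = 0.24×412/(cos 21° − 0.24 sin 21°) = 98.8/0.8476 = 117 N.

P ≈ 117 N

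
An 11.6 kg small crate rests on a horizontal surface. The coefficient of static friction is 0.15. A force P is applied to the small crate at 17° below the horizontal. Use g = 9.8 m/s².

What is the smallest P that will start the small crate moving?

N = m g + P sin α (the push presses the small crate into the horizontal surface).
At impending slip, P cos α = μ_s N = μ_s (m g + P sin α).
Solving: P (cos α − μ_s sin α) = μ_s m g → P = 0.15×114/(cos 17° − 0.15 sin 17°) = 17.1/0.9124 = 18.7 N.

P ≈ 18.7 N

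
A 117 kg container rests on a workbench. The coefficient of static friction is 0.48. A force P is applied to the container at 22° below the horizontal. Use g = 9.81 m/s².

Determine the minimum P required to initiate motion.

N = m g + P sin α (the push presses the container into the workbench).
At impending slip, P cos α = μ_s N = μ_s (m g + P sin α).
Solving: P (cos α − μ_s sin α) = μ_s m g → P = 0.48×1150/(cos 22° − 0.48 sin 22°) = 551/0.7474 = 737 N.

P ≈ 737 N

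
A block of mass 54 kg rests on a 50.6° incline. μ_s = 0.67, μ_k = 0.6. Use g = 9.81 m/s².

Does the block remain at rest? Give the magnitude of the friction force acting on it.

f ≈ 202 N

N = m g cos θ = 336 N.
Down-slope weight component: m g sin θ = 409 N.
μ_s N = 225 N.
409 > 225 N, so it slides; kinetic friction f = μ_k N = 0.6×336 = 202 N.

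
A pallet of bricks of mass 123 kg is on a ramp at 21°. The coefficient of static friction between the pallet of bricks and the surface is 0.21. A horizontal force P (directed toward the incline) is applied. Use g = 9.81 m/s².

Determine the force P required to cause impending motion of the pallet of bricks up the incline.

At impending motion up the slope, friction acts down-slope at its limit: f = μ_s N.
Perpendicular to the incline: N = m g cos θ + P sin θ.
Along the incline: P cos θ = m g sin θ + μ_s N = m g sin θ + μ_s (m g cos θ + P sin θ).
Solving, P (cos θ − μ_s sin θ) = m g (sin θ + μ_s cos θ), so P = 123×9.81×(sin 21° + 0.21 cos 21°)/(cos 21° − 0.21 sin 21°) = 1210×0.5544/0.8583 = 779 N.

P ≈ 779 N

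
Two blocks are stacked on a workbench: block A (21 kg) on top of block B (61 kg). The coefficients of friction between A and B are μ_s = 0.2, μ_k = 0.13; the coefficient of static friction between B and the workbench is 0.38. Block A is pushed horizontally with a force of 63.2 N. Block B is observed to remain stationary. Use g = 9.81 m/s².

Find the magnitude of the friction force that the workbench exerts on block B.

f ≈ 26.8 N

Normal force at the A–B interface: N₁ = m_A g = 206 N.
Maximum static friction on A from B: μ_s N₁ = 0.2×206 = 41.2 N.
Since P = 63.2 N > 41.2 N, A slides on B; the A–B friction is kinetic: f₁ = μ_k N₁ = 0.13×206 = 26.8 N.
By Newton's third law B feels 26.8 N forward from A. With B stationary, the floor's static friction on B balances it: f₂ = 26.8 N (well within μ_s(m_A+m_B)g = 305.7 N).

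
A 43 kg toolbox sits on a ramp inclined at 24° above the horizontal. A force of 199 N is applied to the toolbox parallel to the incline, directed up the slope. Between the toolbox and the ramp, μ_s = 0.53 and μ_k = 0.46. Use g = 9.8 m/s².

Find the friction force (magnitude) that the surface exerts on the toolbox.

Perpendicular to the surface, N = m g cos θ = 43·9.8·cos 24° = 385 N.
The friction needed for equilibrium is m g sin θ − P = 171.4 − 199 = -27.6 N, measured positive up-slope.
Static friction can supply at most μ_s N = 204 N.
Since |-27.6| ≤ 204 N, static friction is sufficient; f equals the required value, not μ_s N.

f ≈ 27.6 N (down the incline)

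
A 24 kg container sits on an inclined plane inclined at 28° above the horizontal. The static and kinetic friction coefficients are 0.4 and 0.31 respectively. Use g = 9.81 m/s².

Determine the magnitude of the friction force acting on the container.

Normal force: N = m g cos θ = 24 × 9.81 × cos 28° = 207.9 N.
Along the slope the weight component is m g sin θ = 110.5 N; friction must supply exactly this, acting up-slope.
Static friction can supply at most μ_s N = 83.15 N.
|110.5| exceeds 83.15 N, so the container slips down-slope; friction is kinetic, f = μ_k N = 0.31×207.9 = 64.4 N.

f ≈ 64.4 N (up the incline)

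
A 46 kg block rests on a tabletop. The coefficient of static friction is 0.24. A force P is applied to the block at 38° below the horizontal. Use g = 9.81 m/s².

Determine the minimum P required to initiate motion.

P ≈ 169 N

N = m g + P sin α (the push presses the block into the tabletop).
At impending slip, P cos α = μ_s N = μ_s (m g + P sin α).
Solving: P (cos α − μ_s sin α) = μ_s m g → P = 0.24×451/(cos 38° − 0.24 sin 38°) = 108/0.6403 = 169 N.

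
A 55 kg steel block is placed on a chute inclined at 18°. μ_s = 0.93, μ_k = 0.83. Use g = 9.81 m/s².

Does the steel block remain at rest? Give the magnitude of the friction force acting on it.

f ≈ 167 N

N = m g cos θ = 513 N.
Down-slope weight component: m g sin θ = 167 N.
μ_s N = 477 N.
167 ≤ 477 N, so it stays put; friction = 167 N.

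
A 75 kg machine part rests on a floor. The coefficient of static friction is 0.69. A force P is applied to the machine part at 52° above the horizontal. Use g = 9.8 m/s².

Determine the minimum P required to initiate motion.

P ≈ 437 N

N = m g − P sin α (the pull lifts the machine part).
At impending slip, P cos α = μ_s N = μ_s (m g − P sin α).
Solving: P (cos α + μ_s sin α) = μ_s m g → P = 0.69×735/(cos 52° + 0.69 sin 52°) = 507/1.159 = 437 N.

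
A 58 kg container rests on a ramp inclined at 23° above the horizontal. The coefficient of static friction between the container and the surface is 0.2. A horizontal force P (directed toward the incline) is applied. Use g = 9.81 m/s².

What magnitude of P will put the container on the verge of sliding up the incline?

At impending motion up the slope, friction acts down-slope at its limit: f = μ_s N.
Perpendicular to the incline: N = m g cos θ + P sin θ.
Along the incline: P cos θ = m g sin θ + μ_s N = m g sin θ + μ_s (m g cos θ + P sin θ).
Solving, P (cos θ − μ_s sin θ) = m g (sin θ + μ_s cos θ), so P = 58×9.81×(sin 23° + 0.2 cos 23°)/(cos 23° − 0.2 sin 23°) = 569×0.5748/0.8424 = 388 N.

P ≈ 388 N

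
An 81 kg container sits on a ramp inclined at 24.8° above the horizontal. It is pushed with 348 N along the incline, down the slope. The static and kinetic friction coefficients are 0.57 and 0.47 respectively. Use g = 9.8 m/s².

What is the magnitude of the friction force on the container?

Perpendicular to the surface, N = m g cos θ = 81·9.8·cos 24.8° = 720.6 N.
The friction needed for equilibrium is m g sin θ + P = 333 + 348 = 681 N, measured positive up-slope.
Maximum static friction available: μ_s N = 0.57 × 720.6 = 410.7 N.
|681| exceeds 410.7 N, so the container slips down-slope; friction is kinetic, f = μ_k N = 0.47×720.6 = 339 N.

f ≈ 339 N (up the incline)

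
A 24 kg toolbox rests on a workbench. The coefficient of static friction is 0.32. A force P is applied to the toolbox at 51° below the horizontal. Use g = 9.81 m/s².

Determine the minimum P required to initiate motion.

N = m g + P sin α (the push presses the toolbox into the workbench).
At impending slip, P cos α = μ_s N = μ_s (m g + P sin α).
Solving: P (cos α − μ_s sin α) = μ_s m g → P = 0.32×235/(cos 51° − 0.32 sin 51°) = 75.3/0.3806 = 198 N.

P ≈ 198 N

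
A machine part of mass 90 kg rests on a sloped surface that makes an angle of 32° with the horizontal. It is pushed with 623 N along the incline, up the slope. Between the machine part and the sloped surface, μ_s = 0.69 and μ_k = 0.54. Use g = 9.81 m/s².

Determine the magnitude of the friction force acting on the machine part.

f ≈ 155 N (down the incline)

Perpendicular to the surface, N = m g cos θ = 90·9.81·cos 32° = 748.7 N.
The friction needed for equilibrium is m g sin θ − P = 467.9 − 623 = -155.1 N, measured positive up-slope.
Maximum static friction available: μ_s N = 0.69 × 748.7 = 516.6 N.
Since |-155.1| ≤ 516.6 N, static friction is sufficient; f equals the required value, not μ_s N.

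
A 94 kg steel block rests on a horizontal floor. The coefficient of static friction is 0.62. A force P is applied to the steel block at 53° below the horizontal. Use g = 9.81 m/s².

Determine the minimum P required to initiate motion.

N = m g + P sin α (the push presses the steel block into the horizontal floor).
At impending slip, P cos α = μ_s N = μ_s (m g + P sin α).
Solving: P (cos α − μ_s sin α) = μ_s m g → P = 0.62×922/(cos 53° − 0.62 sin 53°) = 572/0.1067 = 5360 N.

P ≈ 5360 N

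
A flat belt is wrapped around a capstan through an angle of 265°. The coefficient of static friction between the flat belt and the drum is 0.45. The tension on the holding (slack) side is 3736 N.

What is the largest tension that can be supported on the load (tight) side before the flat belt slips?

T_max ≈ 29900 N

At impending slip the capstan equation gives T₂/T₁ = e^{μβ} with β in radians.
β = 265° × π/180 = 4.625 rad.
e^{μβ} = e^{0.45×4.625} = 8.015.
T₂ = T₁ · e^{μβ} = 3736 × 8.015 = 29900 N.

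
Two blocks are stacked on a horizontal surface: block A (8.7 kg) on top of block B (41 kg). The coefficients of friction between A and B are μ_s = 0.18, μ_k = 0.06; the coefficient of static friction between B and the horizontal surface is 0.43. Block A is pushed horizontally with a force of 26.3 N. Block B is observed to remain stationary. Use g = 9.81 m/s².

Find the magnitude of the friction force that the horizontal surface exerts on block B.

f ≈ 5.12 N

The normal force B exerts on A is simply A's weight, N₁ = 85.35 N.
So the A–B interface can sustain at most μ_s N₁ = 15.36 N of static friction.
Since P = 26.3 N > 15.36 N, A slides on B; the A–B friction is kinetic: f₁ = μ_k N₁ = 0.06×85.35 = 5.12 N.
B experiences an equal 5.12 N forward from A (third law). B is in equilibrium, so the floor supplies f₂ = 5.12 N of static friction (limit μ_s(m_A+m_B)g = 209.6 N, not exceeded).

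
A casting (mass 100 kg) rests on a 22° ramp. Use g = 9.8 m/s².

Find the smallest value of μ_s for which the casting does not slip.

μ_s,min ≈ 0.404

At the slip threshold m g sin θ = μ_s m g cos θ, so μ_s,min = tan θ.
μ_s,min = tan 22° = 0.404.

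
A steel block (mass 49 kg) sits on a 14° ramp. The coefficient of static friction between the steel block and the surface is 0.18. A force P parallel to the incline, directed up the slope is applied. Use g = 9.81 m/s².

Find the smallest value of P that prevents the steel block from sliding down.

P_min ≈ 32.3 N

The steel block tends to slide down (tan θ > μ_s), so at the point of impending slip friction acts up-slope at its limit: f = μ_s N.
P is parallel to the surface, so N = m g cos θ = 466 N.
Along the incline: P + μ_s N = m g sin θ, so P = 116 − 0.18×466 = 32.3 N.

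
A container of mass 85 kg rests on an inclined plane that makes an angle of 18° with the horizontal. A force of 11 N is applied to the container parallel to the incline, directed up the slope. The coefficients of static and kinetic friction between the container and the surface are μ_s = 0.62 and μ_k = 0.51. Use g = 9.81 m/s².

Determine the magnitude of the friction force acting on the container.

Normal force: N = m g cos θ = 85 × 9.81 × cos 18° = 793 N.
The friction needed for equilibrium is m g sin θ − P = 257.7 − 11 = 246.7 N, measured positive up-slope.
The static-friction ceiling is μ_s N = 0.62 × 793 = 491.7 N.
Since |246.7| ≤ 491.7 N, no slip — friction simply equals what equilibrium demands.

f ≈ 247 N (up the incline)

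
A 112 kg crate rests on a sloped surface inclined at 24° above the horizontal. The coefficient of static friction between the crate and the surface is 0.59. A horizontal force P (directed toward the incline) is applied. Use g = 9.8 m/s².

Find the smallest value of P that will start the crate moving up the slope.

P ≈ 1540 N

At impending motion up the slope, friction acts down-slope at its limit: f = μ_s N.
Perpendicular to the incline: N = m g cos θ + P sin θ.
Along the incline: P cos θ = m g sin θ + μ_s N = m g sin θ + μ_s (m g cos θ + P sin θ).
Solving, P (cos θ − μ_s sin θ) = m g (sin θ + μ_s cos θ), so P = 112×9.8×(sin 24° + 0.59 cos 24°)/(cos 24° − 0.59 sin 24°) = 1100×0.9457/0.6736 = 1540 N.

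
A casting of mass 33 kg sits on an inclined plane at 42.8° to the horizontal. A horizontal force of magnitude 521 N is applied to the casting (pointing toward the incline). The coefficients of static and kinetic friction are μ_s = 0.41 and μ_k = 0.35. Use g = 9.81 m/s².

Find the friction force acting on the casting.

f ≈ 162 N (down the incline)

The horizontal push has a component P sin θ into the surface, so N = m g cos θ + P sin θ = 237.5 + 354 = 591.5 N.
Parallel to the incline: P cos θ − m g sin θ = 382.3 − 220 = 162.3 N; the friction needed to balance this is 162.3 N acting down the slope.
Maximum static friction: μ_s N = 0.41 × 591.5 = 242.5 N.
Since 162.3 N is within the 242.5 N limit, the casting stays put and friction is exactly 162 N.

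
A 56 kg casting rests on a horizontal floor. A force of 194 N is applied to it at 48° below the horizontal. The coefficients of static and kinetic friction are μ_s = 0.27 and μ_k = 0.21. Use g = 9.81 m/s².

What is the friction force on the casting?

Vertical equilibrium gives N = m g + P sin α = 693.5 N.
For equilibrium, f = P cos α = 194×cos 48° = 129.8 N.
μ_s N = 0.27 × 693.5 = 187.3 N.
Since 129.8 N does not exceed the limit, the casting stays at rest and f = 130 N.

f ≈ 130 N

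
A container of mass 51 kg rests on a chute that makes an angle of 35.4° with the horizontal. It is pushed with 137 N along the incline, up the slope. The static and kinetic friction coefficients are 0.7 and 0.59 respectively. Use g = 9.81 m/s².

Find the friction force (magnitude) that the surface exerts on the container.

f ≈ 153 N (up the incline)

The normal reaction is N = m g cos θ = 407.8 N.
For equilibrium along the incline the friction force must supply f = m g sin θ − P = 289.8 − 137 = 152.8 N (positive meaning up-slope).
The static-friction ceiling is μ_s N = 0.7 × 407.8 = 285.5 N.
Since |152.8| ≤ 285.5 N, static friction is sufficient; f equals the required value, not μ_s N.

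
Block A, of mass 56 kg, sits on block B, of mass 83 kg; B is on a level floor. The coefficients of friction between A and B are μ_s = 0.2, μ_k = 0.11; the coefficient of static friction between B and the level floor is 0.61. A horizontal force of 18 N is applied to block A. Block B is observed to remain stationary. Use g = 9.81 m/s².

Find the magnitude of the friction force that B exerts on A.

Between the blocks, N₁ = m_A g = 549.4 N.
Maximum static friction on A from B: μ_s N₁ = 0.2×549.4 = 109.9 N.
Since P = 18 N ≤ 109.9 N, A does not slip on B; friction on A equals P = 18 N.
By Newton's third law B feels 18 N forward from A. With B stationary, the floor's static friction on B balances it: f₂ = 18 N (well within μ_s(m_A+m_B)g = 831.8 N).

f ≈ 18 N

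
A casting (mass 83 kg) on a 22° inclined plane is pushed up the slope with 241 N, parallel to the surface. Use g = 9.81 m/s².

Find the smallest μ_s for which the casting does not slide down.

μ_s,min ≈ 0.0848

N = m g cos θ = 754.9 N.
Friction must make up the shortfall along the incline: f = m g sin θ − P = 305 − 241 = 64.02 N.
At the threshold f = μ_s N, so μ_s,min = 64.02/754.9 = 0.0848.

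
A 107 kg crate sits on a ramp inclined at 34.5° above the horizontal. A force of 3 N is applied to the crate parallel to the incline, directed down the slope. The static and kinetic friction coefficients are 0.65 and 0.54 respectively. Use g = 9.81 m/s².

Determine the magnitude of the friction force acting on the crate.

The normal reaction is N = m g cos θ = 865.1 N.
For equilibrium along the incline the friction force must supply f = m g sin θ + P = 594.5 + 3 = 597.5 N (positive meaning up-slope).
The static-friction ceiling is μ_s N = 0.65 × 865.1 = 562.3 N.
Since |597.5| > 562.3 N, static friction cannot hold it; the crate slides down the incline and kinetic friction applies: f = μ_k N = 0.54 × 865.1 = 467 N.

f ≈ 467 N (up the incline)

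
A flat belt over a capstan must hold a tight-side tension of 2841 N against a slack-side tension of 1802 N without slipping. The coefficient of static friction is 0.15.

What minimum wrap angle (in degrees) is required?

T₂/T₁ = e^{μβ} → β = ln(T₂/T₁)/μ.
β = ln(2841/1802)/0.15 = 0.4553/0.15 = 3.035 rad.
In degrees: β = 3.035 × 180/π = 174°.

β_min ≈ 174°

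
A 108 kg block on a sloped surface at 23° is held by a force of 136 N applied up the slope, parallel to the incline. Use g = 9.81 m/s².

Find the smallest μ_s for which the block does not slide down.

μ_s,min ≈ 0.285

N = m g cos θ = 975.3 N.
Friction must make up the shortfall along the incline: f = m g sin θ − P = 414 − 136 = 278 N.
At the threshold f = μ_s N, so μ_s,min = 278/975.3 = 0.285.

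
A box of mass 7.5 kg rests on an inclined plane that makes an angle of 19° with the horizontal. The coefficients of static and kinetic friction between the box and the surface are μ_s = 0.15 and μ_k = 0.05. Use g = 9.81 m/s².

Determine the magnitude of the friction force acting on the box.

f ≈ 3.48 N (up the incline)

Perpendicular to the surface, N = m g cos θ = 7.5·9.81·cos 19° = 69.57 N.
Along the slope the weight component is m g sin θ = 23.95 N; friction must supply exactly this, acting up-slope.
Static friction can supply at most μ_s N = 10.43 N.
|23.95| exceeds 10.43 N, so the box slips down-slope; friction is kinetic, f = μ_k N = 0.05×69.57 = 3.48 N.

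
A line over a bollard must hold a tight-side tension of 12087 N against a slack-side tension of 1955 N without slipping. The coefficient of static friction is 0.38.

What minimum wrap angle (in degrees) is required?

T₂/T₁ = e^{μβ} → β = ln(T₂/T₁)/μ.
β = ln(12087/1955)/0.38 = 1.822/0.38 = 4.794 rad.
In degrees: β = 4.794 × 180/π = 275°.

β_min ≈ 275°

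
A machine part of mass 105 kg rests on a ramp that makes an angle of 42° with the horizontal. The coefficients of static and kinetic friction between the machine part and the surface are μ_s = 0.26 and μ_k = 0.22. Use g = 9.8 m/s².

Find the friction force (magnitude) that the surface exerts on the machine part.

f ≈ 168 N (up the incline)

Normal force: N = m g cos θ = 105 × 9.8 × cos 42° = 764.7 N.
For equilibrium along the incline, friction must balance the weight component: f = m g sin θ = 688.5 N up the slope.
Maximum static friction available: μ_s N = 0.26 × 764.7 = 198.8 N.
Since |688.5| > 198.8 N, static friction cannot hold it; the machine part slides down the incline and kinetic friction applies: f = μ_k N = 0.22 × 764.7 = 168 N.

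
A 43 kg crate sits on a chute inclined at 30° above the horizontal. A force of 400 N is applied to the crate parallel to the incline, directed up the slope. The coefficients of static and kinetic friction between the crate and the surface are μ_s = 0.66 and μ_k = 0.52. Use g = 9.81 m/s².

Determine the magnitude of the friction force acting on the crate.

The normal reaction is N = m g cos θ = 365.3 N.
The friction needed for equilibrium is m g sin θ − P = 210.9 − 400 = -189.1 N, measured positive up-slope.
The static-friction ceiling is μ_s N = 0.66 × 365.3 = 241.1 N.
Since |-189.1| ≤ 241.1 N, no slip — friction simply equals what equilibrium demands.

f ≈ 189 N (down the incline)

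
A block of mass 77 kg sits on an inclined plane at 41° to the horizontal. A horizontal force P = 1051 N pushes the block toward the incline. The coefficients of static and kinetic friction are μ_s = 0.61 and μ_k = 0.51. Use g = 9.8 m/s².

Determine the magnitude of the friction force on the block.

f ≈ 298 N (down the incline)

Normal direction: N = m g cos θ + P sin θ = 1259 N.
Parallel to the incline: P cos θ − m g sin θ = 793.2 − 495.1 = 298.1 N; the friction needed to balance this is 298.1 N acting down the slope.
The limit of static friction is μ_s N = 768 N.
|f_req| = 298.1 ≤ 768 N → the block is in equilibrium; friction equals the required value.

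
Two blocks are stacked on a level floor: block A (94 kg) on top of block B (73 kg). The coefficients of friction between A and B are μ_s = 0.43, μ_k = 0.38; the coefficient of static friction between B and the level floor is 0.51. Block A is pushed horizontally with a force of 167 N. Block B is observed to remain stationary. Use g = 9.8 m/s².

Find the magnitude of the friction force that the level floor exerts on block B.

f ≈ 167 N

Normal force at the A–B interface: N₁ = m_A g = 921.2 N.
Maximum static friction on A from B: μ_s N₁ = 0.43×921.2 = 396.1 N.
P = 167 N is within that limit, so A and B move together (both at rest); the A–B friction is simply f₁ = P = 167 N.
By Newton's third law B feels 167 N forward from A. With B stationary, the floor's static friction on B balances it: f₂ = 167 N (well within μ_s(m_A+m_B)g = 834.7 N).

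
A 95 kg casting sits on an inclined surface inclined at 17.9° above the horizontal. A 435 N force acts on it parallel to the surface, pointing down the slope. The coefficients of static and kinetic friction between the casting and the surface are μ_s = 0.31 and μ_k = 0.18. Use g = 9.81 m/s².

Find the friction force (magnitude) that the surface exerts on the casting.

Normal force: N = m g cos θ = 95 × 9.81 × cos 17.9° = 886.8 N.
For equilibrium along the incline the friction force must supply f = m g sin θ + P = 286.4 + 435 = 721.4 N (positive meaning up-slope).
Static friction can supply at most μ_s N = 274.9 N.
|721.4| exceeds 274.9 N, so the casting slips down-slope; friction is kinetic, f = μ_k N = 0.18×886.8 = 160 N.

f ≈ 160 N (up the incline)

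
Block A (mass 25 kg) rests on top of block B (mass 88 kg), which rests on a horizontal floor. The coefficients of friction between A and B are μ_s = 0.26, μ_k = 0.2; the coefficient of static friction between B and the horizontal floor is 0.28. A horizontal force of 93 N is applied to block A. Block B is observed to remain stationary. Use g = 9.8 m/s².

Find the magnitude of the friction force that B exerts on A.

Normal force at the A–B interface: N₁ = m_A g = 245 N.
Maximum static friction on A from B: μ_s N₁ = 0.26×245 = 63.7 N.
Since P = 93 N > 63.7 N, A slides on B; the A–B friction is kinetic: f₁ = μ_k N₁ = 0.2×245 = 49 N.
By Newton's third law B feels 49 N forward from A. With B stationary, the floor's static friction on B balances it: f₂ = 49 N (well within μ_s(m_A+m_B)g = 310.1 N).

f ≈ 49 N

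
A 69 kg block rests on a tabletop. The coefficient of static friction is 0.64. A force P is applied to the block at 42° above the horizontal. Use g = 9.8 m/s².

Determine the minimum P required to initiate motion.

P ≈ 369 N

N = m g − P sin α (the pull lifts the block).
At impending slip, P cos α = μ_s N = μ_s (m g − P sin α).
Solving: P (cos α + μ_s sin α) = μ_s m g → P = 0.64×676/(cos 42° + 0.64 sin 42°) = 433/1.171 = 369 N.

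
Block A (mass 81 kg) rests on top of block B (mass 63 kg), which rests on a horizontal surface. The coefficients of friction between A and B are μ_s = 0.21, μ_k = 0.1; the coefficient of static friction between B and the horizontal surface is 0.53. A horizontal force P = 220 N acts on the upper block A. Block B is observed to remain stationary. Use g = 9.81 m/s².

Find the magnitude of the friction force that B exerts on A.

Between the blocks, N₁ = m_A g = 794.6 N.
So the A–B interface can sustain at most μ_s N₁ = 166.9 N of static friction.
Since P = 220 N > 166.9 N, A slides on B; the A–B friction is kinetic: f₁ = μ_k N₁ = 0.1×794.6 = 79.5 N.
By Newton's third law B feels 79.5 N forward from A. With B stationary, the floor's static friction on B balances it: f₂ = 79.5 N (well within μ_s(m_A+m_B)g = 748.7 N).

f ≈ 79.5 N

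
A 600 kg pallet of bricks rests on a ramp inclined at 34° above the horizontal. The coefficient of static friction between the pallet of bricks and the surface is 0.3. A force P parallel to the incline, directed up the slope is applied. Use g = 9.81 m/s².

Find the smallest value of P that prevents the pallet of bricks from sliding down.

The pallet of bricks tends to slide down (tan θ > μ_s), so at the point of impending slip friction acts up-slope at its limit: f = μ_s N.
P is parallel to the surface, so N = m g cos θ = 4880 N.
Along the incline: P + μ_s N = m g sin θ, so P = 3290 − 0.3×4880 = 1830 N.

P_min ≈ 1830 N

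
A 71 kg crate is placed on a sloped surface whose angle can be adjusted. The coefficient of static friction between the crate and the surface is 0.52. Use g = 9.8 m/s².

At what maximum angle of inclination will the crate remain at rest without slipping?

θ_max ≈ 27.5°

At the slip threshold, m g sin θ = μ_s · m g cos θ, so tan θ = μ_s.
θ_max = arctan(0.52) = 27.5°.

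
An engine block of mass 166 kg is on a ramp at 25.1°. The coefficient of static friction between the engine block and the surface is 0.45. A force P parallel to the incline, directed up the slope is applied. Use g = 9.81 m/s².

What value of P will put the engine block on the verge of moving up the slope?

P ≈ 1350 N

At impending motion up the slope, friction acts down-slope at its limit: f = μ_s N.
P is parallel to the surface, so N = m g cos θ = 1470 N.
Along the incline: P = m g sin θ + μ_s N = 691 + 0.45×1470 = 1350 N.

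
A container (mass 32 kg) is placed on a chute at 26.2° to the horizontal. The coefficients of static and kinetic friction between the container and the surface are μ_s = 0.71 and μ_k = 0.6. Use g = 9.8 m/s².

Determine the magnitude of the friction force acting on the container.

f ≈ 138 N (up the incline)

The normal reaction is N = m g cos θ = 281.4 N.
For equilibrium along the incline, friction must balance the weight component: f = m g sin θ = 138.5 N up the slope.
The static-friction ceiling is μ_s N = 0.71 × 281.4 = 199.8 N.
Since |138.5| ≤ 199.8 N, static friction is sufficient; f equals the required value, not μ_s N.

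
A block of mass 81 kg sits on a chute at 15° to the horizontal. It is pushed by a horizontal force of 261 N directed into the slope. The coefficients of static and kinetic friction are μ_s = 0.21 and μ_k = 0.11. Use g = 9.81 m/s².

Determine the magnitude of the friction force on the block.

The horizontal push has a component P sin θ into the surface, so N = m g cos θ + P sin θ = 767.5 + 67.55 = 835.1 N.
Parallel to the incline: P cos θ − m g sin θ = 252.1 − 205.7 = 46.45 N; the friction needed to balance this is 46.45 N acting down the slope.
The limit of static friction is μ_s N = 175.4 N.
Since 46.45 N is within the 175.4 N limit, the block stays put and friction is exactly 46.4 N.

f ≈ 46.4 N (down the incline)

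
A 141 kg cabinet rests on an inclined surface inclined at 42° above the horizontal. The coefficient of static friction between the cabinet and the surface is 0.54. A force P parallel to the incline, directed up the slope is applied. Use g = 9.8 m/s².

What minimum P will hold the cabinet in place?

P_min ≈ 370 N

The cabinet tends to slide down (tan θ > μ_s), so at the point of impending slip friction acts up-slope at its limit: f = μ_s N.
P is parallel to the surface, so N = m g cos θ = 1030 N.
Along the incline: P + μ_s N = m g sin θ, so P = 925 − 0.54×1030 = 370 N.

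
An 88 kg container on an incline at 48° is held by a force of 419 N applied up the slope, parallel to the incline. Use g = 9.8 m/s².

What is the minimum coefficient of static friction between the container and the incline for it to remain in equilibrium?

μ_s,min ≈ 0.385

N = m g cos θ = 577.1 N.
Friction must make up the shortfall along the incline: f = m g sin θ − P = 640.9 − 419 = 221.9 N.
At the threshold f = μ_s N, so μ_s,min = 221.9/577.1 = 0.385.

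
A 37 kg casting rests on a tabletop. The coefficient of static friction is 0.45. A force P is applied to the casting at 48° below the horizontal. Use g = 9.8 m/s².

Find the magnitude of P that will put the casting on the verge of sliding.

N = m g + P sin α (the push presses the casting into the tabletop).
At impending slip, P cos α = μ_s N = μ_s (m g + P sin α).
Solving: P (cos α − μ_s sin α) = μ_s m g → P = 0.45×363/(cos 48° − 0.45 sin 48°) = 163/0.3347 = 487 N.

P ≈ 487 N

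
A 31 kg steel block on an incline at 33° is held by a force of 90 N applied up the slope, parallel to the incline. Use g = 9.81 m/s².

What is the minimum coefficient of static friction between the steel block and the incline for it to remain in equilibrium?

N = m g cos θ = 255 N.
Friction must make up the shortfall along the incline: f = m g sin θ − P = 165.6 − 90 = 75.63 N.
At the threshold f = μ_s N, so μ_s,min = 75.63/255 = 0.297.

μ_s,min ≈ 0.297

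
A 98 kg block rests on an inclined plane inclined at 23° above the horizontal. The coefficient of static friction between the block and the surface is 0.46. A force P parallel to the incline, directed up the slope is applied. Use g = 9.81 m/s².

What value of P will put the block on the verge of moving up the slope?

P ≈ 783 N

At impending motion up the slope, friction acts down-slope at its limit: f = μ_s N.
P is parallel to the surface, so N = m g cos θ = 885 N.
Along the incline: P = m g sin θ + μ_s N = 376 + 0.46×885 = 783 N.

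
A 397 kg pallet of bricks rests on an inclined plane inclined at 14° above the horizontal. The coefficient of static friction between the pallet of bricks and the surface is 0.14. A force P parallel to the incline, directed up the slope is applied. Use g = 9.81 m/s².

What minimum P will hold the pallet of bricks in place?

P_min ≈ 413 N

The pallet of bricks tends to slide down (tan θ > μ_s), so at the point of impending slip friction acts up-slope at its limit: f = μ_s N.
P is parallel to the surface, so N = m g cos θ = 3780 N.
Along the incline: P + μ_s N = m g sin θ, so P = 942 − 0.14×3780 = 413 N.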